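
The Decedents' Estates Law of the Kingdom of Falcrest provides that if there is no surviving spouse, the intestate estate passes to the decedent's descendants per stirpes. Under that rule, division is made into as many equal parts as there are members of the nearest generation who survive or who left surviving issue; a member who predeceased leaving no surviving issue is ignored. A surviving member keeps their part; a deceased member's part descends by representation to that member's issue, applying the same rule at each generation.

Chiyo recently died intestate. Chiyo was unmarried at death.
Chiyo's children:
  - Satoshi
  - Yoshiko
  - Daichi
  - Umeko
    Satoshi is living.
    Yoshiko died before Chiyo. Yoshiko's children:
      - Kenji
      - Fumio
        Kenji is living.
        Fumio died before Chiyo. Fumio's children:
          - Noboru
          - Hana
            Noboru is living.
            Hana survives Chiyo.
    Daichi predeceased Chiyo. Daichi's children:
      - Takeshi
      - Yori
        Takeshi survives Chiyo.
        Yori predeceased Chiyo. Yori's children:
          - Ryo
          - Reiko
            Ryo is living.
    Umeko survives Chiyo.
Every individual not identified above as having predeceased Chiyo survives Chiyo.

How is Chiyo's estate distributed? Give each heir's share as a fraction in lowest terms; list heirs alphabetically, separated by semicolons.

Hana 1/16; Kenji 1/8; Noboru 1/16; Reiko 1/16; Ryo 1/16; Satoshi 1/4; Takeshi 1/8; Umeko 1/4

There is no surviving spouse, so the entire estate passes to Chiyo's descendants per stirpes.
The estate is divided into 4 equal shares of 1/4 among Satoshi, Yoshiko, Daichi, Umeko.
Satoshi is living and takes 1/4.
Yoshiko predeceased; the 1/4 allotted to Yoshiko's branch passes to Yoshiko's issue by representation.
The 1/4 is divided into 2 equal shares of 1/8 among Kenji, Fumio.
Kenji is living and takes 1/8.
Fumio predeceased; the 1/8 allotted to Fumio's branch passes to Fumio's issue by representation.
The 1/8 is divided into 2 equal shares of 1/16 among Noboru, Hana.
Noboru is living and takes 1/16.
Hana is living and takes 1/16.
Daichi predeceased; the 1/4 allotted to Daichi's branch passes to Daichi's issue by representation.
The 1/4 is divided into 2 equal shares of 1/8 among Takeshi, Yori.
Takeshi is living and takes 1/8.
Yori predeceased; the 1/8 allotted to Yori's branch passes to Yori's issue by representation.
The 1/8 is divided into 2 equal shares of 1/16 among Ryo, Reiko.
Ryo is living and takes 1/16.
Reiko is living and takes 1/16.
Umeko is living and takes 1/4.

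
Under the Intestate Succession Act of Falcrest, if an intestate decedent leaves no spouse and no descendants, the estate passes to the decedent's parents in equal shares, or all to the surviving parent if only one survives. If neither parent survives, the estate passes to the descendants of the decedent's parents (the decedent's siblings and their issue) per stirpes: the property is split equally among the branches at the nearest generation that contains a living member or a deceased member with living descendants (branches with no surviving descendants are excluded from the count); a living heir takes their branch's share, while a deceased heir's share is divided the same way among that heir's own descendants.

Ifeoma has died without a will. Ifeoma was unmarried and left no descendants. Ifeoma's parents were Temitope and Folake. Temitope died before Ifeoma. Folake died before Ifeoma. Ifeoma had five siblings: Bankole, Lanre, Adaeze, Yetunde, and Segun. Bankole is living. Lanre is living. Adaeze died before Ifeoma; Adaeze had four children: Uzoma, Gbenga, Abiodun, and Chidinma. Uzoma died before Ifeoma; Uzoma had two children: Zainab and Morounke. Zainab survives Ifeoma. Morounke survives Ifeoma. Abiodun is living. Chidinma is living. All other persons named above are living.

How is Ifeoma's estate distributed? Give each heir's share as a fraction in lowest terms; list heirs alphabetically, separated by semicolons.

Neither parent survives and there are no descendants, so the estate passes to Ifeoma's siblings and their issue per stirpes.
The estate is divided into 5 equal shares of 1/5 among Bankole, Lanre, Adaeze, Yetunde, Segun.
Bankole is living and takes 1/5.
Lanre is living and takes 1/5.
Adaeze predeceased; the 1/5 allotted to Adaeze's branch passes to Adaeze's issue by representation.
The 1/5 is divided into 4 equal shares of 1/20 among Uzoma, Gbenga, Abiodun, Chidinma.
Uzoma predeceased; the 1/20 allotted to Uzoma's branch passes to Uzoma's issue by representation.
The 1/20 is divided into 2 equal shares of 1/40 among Zainab, Morounke.
Zainab is living and takes 1/40.
Morounke is living and takes 1/40.
Gbenga is living and takes 1/20.
Abiodun is living and takes 1/20.
Chidinma is living and takes 1/20.
Yetunde is living and takes 1/5.
Segun is living and takes 1/5.

Abiodun 1/20; Bankole 1/5; Chidinma 1/20; Gbenga 1/20; Lanre 1/5; Morounke 1/40; Segun 1/5; Yetunde 1/5; Zainab 1/40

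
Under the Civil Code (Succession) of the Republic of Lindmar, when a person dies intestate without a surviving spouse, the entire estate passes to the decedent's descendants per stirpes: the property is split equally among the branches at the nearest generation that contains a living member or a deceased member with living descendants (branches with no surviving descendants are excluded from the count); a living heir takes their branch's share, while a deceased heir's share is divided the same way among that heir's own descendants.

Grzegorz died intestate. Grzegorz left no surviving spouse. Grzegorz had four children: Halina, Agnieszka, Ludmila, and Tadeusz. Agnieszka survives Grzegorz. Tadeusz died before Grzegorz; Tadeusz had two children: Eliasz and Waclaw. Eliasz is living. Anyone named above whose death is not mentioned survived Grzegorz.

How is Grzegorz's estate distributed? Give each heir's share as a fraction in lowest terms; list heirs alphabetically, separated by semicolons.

There is no surviving spouse, so the entire estate passes to Grzegorz's descendants per stirpes.
The estate is divided into 4 equal shares of 1/4 among Halina, Agnieszka, Ludmila, Tadeusz.
Halina is living and takes 1/4.
Agnieszka is living and takes 1/4.
Ludmila is living and takes 1/4.
Tadeusz predeceased; the 1/4 allotted to Tadeusz's branch passes to Tadeusz's issue by representation.
The 1/4 is divided into 2 equal shares of 1/8 among Eliasz, Waclaw.
Eliasz is living and takes 1/8.
Waclaw is living and takes 1/8.

Agnieszka 1/4; Eliasz 1/8; Halina 1/4; Ludmila 1/4; Waclaw 1/8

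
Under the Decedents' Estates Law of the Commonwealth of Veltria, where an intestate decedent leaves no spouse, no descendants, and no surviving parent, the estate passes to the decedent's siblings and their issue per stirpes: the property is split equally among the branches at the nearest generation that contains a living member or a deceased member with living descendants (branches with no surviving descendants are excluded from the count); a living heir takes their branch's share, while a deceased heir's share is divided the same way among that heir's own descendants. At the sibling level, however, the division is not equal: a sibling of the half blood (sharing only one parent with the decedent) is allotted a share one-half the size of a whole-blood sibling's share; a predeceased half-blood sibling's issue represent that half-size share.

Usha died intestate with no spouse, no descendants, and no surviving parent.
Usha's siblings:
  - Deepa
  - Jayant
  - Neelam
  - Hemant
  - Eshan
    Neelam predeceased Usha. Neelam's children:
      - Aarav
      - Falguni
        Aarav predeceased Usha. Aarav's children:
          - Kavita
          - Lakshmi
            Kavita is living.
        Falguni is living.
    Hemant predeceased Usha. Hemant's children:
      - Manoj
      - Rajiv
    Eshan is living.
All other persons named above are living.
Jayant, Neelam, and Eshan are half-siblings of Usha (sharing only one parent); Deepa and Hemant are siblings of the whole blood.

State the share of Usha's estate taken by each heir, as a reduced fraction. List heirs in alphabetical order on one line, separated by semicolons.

Deepa 2/7; Eshan 1/7; Falguni 1/14; Jayant 1/7; Kavita 1/28; Lakshmi 1/28; Manoj 1/7; Rajiv 1/7

No spouse, descendants, or parent survives, so the estate passes to Usha's siblings per stirpes.
Half-blood siblings count for one-half the weight of whole-blood siblings at the initial division.
Dividing 1 in proportion to weights (total weight 7/2): Deepa (weight 1) → 2/7; Jayant (weight 1/2) → 1/7; Neelam (weight 1/2) → 1/7; Hemant (weight 1) → 2/7; Eshan (weight 1/2) → 1/7.
Deepa is living and takes 2/7.
Jayant is living and takes 1/7.
Neelam predeceased; the 1/7 allotted to Neelam's branch passes to Neelam's issue by representation.
The 1/7 is divided into 2 equal shares of 1/14 among Aarav, Falguni.
Aarav predeceased; the 1/14 allotted to Aarav's branch passes to Aarav's issue by representation.
The 1/14 is divided into 2 equal shares of 1/28 among Kavita, Lakshmi.
Kavita is living and takes 1/28.
Lakshmi is living and takes 1/28.
Falguni is living and takes 1/14.
Hemant predeceased; the 2/7 allotted to Hemant's branch passes to Hemant's issue by representation.
The 2/7 is divided into 2 equal shares of 1/7 among Manoj, Rajiv.
Manoj is living and takes 1/7.
Rajiv is living and takes 1/7.
Eshan is living and takes 1/7.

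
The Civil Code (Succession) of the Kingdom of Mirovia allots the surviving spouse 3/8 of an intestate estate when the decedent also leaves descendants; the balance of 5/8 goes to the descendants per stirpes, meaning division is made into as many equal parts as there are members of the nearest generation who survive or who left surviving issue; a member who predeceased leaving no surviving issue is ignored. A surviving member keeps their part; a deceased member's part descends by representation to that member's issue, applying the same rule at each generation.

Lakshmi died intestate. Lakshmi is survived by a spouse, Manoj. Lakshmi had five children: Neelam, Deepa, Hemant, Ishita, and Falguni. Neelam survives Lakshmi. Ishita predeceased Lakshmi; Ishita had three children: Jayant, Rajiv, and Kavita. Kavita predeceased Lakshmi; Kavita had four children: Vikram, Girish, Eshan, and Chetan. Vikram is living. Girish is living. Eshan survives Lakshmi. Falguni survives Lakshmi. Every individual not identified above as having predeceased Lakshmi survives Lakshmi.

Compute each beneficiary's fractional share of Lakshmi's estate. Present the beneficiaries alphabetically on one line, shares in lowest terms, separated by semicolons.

Chetan 1/96; Deepa 1/8; Eshan 1/96; Falguni 1/8; Girish 1/96; Hemant 1/8; Jayant 1/24; Manoj 3/8; Neelam 1/8; Rajiv 1/24; Vikram 1/96

Manoj, as surviving spouse, takes 3/8.
The remaining 5/8 passes to Lakshmi's descendants per stirpes.
The 5/8 is divided into 5 equal shares of 1/8 among Neelam, Deepa, Hemant, Ishita, Falguni.
Neelam is living and takes 1/8.
Deepa is living and takes 1/8.
Hemant is living and takes 1/8.
Ishita predeceased; the 1/8 allotted to Ishita's branch passes to Ishita's issue by representation.
The 1/8 is divided into 3 equal shares of 1/24 among Jayant, Rajiv, Kavita.
Jayant is living and takes 1/24.
Rajiv is living and takes 1/24.
Kavita predeceased; the 1/24 allotted to Kavita's branch passes to Kavita's issue by representation.
The 1/24 is divided into 4 equal shares of 1/96 among Vikram, Girish, Eshan, Chetan.
Vikram is living and takes 1/96.
Girish is living and takes 1/96.
Eshan is living and takes 1/96.
Chetan is living and takes 1/96.
Falguni is living and takes 1/8.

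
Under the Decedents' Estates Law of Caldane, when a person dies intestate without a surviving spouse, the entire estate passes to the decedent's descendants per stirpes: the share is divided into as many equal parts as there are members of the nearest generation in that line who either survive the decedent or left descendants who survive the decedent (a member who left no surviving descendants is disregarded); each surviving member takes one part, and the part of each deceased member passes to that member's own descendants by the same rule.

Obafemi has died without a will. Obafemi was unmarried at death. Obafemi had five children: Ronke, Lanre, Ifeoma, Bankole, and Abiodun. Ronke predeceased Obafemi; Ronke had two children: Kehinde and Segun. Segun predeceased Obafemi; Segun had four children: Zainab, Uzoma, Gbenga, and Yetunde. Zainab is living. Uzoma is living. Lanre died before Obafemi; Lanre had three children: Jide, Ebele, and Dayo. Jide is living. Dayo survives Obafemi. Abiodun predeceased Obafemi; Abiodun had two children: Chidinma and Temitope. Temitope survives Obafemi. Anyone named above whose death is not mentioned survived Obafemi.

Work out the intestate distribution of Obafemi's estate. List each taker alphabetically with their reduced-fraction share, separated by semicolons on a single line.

There is no surviving spouse, so the entire estate passes to Obafemi's descendants per stirpes.
The estate is divided into 5 equal shares of 1/5 among Ronke, Lanre, Ifeoma, Bankole, Abiodun.
Ronke predeceased; the 1/5 allotted to Ronke's branch passes to Ronke's issue by representation.
The 1/5 is divided into 2 equal shares of 1/10 among Kehinde, Segun.
Kehinde is living and takes 1/10.
Segun predeceased; the 1/10 allotted to Segun's branch passes to Segun's issue by representation.
The 1/10 is divided into 4 equal shares of 1/40 among Zainab, Uzoma, Gbenga, Yetunde.
Zainab is living and takes 1/40.
Uzoma is living and takes 1/40.
Gbenga is living and takes 1/40.
Yetunde is living and takes 1/40.
Lanre predeceased; the 1/5 allotted to Lanre's branch passes to Lanre's issue by representation.
The 1/5 is divided into 3 equal shares of 1/15 among Jide, Ebele, Dayo.
Jide is living and takes 1/15.
Ebele is living and takes 1/15.
Dayo is living and takes 1/15.
Ifeoma is living and takes 1/5.
Bankole is living and takes 1/5.
Abiodun predeceased; the 1/5 allotted to Abiodun's branch passes to Abiodun's issue by representation.
The 1/5 is divided into 2 equal shares of 1/10 among Chidinma, Temitope.
Chidinma is living and takes 1/10.
Temitope is living and takes 1/10.

Bankole 1/5; Chidinma 1/10; Dayo 1/15; Ebele 1/15; Gbenga 1/40; Ifeoma 1/5; Jide 1/15; Kehinde 1/10; Temitope 1/10; Uzoma 1/40; Yetunde 1/40; Zainab 1/40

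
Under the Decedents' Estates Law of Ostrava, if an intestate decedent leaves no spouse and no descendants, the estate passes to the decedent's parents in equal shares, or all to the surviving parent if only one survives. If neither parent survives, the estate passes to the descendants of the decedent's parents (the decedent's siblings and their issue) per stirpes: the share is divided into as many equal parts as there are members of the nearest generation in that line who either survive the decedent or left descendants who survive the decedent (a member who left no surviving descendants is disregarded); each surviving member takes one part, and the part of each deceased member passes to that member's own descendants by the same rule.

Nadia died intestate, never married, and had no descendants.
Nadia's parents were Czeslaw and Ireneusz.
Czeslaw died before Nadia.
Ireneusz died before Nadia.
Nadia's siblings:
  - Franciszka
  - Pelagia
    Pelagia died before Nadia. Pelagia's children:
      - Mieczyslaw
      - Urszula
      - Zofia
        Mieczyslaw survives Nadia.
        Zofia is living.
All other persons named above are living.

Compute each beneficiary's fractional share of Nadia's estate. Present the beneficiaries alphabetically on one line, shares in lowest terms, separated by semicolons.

Neither parent survives and there are no descendants, so the estate passes to Nadia's siblings and their issue per stirpes.
The estate is divided into 2 equal shares of 1/2 among Franciszka, Pelagia.
Franciszka is living and takes 1/2.
Pelagia predeceased; the 1/2 allotted to Pelagia's branch passes to Pelagia's issue by representation.
The 1/2 is divided into 3 equal shares of 1/6 among Mieczyslaw, Urszula, Zofia.
Mieczyslaw is living and takes 1/6.
Urszula is living and takes 1/6.
Zofia is living and takes 1/6.

Franciszka 1/2; Mieczyslaw 1/6; Urszula 1/6; Zofia 1/6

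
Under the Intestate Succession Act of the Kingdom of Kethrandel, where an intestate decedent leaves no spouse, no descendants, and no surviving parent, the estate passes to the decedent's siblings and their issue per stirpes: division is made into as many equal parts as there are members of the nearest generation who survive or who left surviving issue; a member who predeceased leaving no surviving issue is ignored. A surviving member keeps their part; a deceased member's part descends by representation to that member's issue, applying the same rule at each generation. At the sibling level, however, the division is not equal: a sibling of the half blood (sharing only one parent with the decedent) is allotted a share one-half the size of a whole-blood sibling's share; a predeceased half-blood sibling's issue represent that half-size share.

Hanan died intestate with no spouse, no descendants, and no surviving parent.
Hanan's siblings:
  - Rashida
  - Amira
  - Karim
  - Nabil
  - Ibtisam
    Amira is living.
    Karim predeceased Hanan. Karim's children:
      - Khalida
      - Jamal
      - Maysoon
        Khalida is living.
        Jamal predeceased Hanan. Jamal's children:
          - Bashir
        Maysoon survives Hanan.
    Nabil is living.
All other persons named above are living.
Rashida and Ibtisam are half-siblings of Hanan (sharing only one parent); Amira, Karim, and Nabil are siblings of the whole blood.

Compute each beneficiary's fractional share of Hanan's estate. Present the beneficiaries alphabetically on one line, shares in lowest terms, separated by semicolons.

Amira 1/4; Bashir 1/12; Ibtisam 1/8; Khalida 1/12; Maysoon 1/12; Nabil 1/4; Rashida 1/8

No spouse, descendants, or parent survives, so the estate passes to Hanan's siblings per stirpes.
Half-blood siblings count for one-half the weight of whole-blood siblings at the initial division.
Dividing 1 in proportion to weights (total weight 4): Rashida (weight 1/2) → 1/8; Amira (weight 1) → 1/4; Karim (weight 1) → 1/4; Nabil (weight 1) → 1/4; Ibtisam (weight 1/2) → 1/8.
Rashida is living and takes 1/8.
Amira is living and takes 1/4.
Karim predeceased; the 1/4 allotted to Karim's branch passes to Karim's issue by representation.
The 1/4 is divided into 3 equal shares of 1/12 among Khalida, Jamal, Maysoon.
Khalida is living and takes 1/12.
Jamal predeceased; the 1/12 allotted to Jamal's branch passes to Jamal's issue by representation.
Bashir is the sole taker at this level and receives the full 1/12.
Maysoon is living and takes 1/12.
Nabil is living and takes 1/4.
Ibtisam is living and takes 1/8.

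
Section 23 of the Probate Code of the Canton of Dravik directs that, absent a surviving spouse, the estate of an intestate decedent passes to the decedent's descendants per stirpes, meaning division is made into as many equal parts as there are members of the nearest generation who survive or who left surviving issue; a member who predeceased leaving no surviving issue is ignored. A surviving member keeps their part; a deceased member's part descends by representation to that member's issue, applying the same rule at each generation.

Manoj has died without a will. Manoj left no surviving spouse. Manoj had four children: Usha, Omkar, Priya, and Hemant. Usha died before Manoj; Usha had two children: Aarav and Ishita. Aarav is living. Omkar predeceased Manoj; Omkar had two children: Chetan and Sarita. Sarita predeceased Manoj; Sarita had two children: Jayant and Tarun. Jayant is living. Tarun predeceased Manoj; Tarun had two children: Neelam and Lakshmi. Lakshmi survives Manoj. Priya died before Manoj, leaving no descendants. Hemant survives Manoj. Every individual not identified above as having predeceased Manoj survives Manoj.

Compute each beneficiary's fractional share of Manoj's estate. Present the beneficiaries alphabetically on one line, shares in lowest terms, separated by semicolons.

Aarav 1/6; Chetan 1/6; Hemant 1/3; Ishita 1/6; Jayant 1/12; Lakshmi 1/24; Neelam 1/24

There is no surviving spouse, so the entire estate passes to Manoj's descendants per stirpes.
Priya left no surviving issue, so that branch lapses and is disregarded.
The estate is divided into 3 equal shares of 1/3 among Usha, Omkar, Hemant.
Usha predeceased; the 1/3 allotted to Usha's branch passes to Usha's issue by representation.
The 1/3 is divided into 2 equal shares of 1/6 among Aarav, Ishita.
Aarav is living and takes 1/6.
Ishita is living and takes 1/6.
Omkar predeceased; the 1/3 allotted to Omkar's branch passes to Omkar's issue by representation.
The 1/3 is divided into 2 equal shares of 1/6 among Chetan, Sarita.
Chetan is living and takes 1/6.
Sarita predeceased; the 1/6 allotted to Sarita's branch passes to Sarita's issue by representation.
The 1/6 is divided into 2 equal shares of 1/12 among Jayant, Tarun.
Jayant is living and takes 1/12.
Tarun predeceased; the 1/12 allotted to Tarun's branch passes to Tarun's issue by representation.
The 1/12 is divided into 2 equal shares of 1/24 among Neelam, Lakshmi.
Neelam is living and takes 1/24.
Lakshmi is living and takes 1/24.
Hemant is living and takes 1/3.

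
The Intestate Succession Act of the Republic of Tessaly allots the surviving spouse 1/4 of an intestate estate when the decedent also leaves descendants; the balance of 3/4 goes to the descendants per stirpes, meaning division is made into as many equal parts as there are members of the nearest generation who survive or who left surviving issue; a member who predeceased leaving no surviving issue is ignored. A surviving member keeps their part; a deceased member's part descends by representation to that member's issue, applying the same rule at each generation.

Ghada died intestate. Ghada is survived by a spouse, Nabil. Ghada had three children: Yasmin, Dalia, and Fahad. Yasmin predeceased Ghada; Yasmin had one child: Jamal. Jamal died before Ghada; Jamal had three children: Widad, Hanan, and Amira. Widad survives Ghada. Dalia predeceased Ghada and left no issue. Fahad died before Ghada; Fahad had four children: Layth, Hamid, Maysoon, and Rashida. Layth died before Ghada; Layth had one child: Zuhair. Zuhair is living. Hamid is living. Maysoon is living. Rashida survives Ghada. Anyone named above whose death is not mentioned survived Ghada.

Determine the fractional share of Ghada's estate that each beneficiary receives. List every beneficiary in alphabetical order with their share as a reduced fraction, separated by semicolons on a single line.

Amira 1/8; Hamid 3/32; Hanan 1/8; Maysoon 3/32; Nabil 1/4; Rashida 3/32; Widad 1/8; Zuhair 3/32

Nabil, as surviving spouse, takes 1/4.
The remaining 3/4 passes to Ghada's descendants per stirpes.
Dalia left no surviving issue, so that branch lapses and is disregarded.
The 3/4 is divided into 2 equal shares of 3/8 among Yasmin, Fahad.
Yasmin predeceased; the 3/8 allotted to Yasmin's branch passes to Yasmin's issue by representation.
Jamal's line is the sole branch at this level, so the full 3/8 passes to Jamal's issue by representation.
The 3/8 is divided into 3 equal shares of 1/8 among Widad, Hanan, Amira.
Widad is living and takes 1/8.
Hanan is living and takes 1/8.
Amira is living and takes 1/8.
Fahad predeceased; the 3/8 allotted to Fahad's branch passes to Fahad's issue by representation.
The 3/8 is divided into 4 equal shares of 3/32 among Layth, Hamid, Maysoon, Rashida.
Layth predeceased; the 3/32 allotted to Layth's branch passes to Layth's issue by representation.
Zuhair is the sole taker at this level and receives the full 3/32.
Hamid is living and takes 3/32.
Maysoon is living and takes 3/32.
Rashida is living and takes 3/32.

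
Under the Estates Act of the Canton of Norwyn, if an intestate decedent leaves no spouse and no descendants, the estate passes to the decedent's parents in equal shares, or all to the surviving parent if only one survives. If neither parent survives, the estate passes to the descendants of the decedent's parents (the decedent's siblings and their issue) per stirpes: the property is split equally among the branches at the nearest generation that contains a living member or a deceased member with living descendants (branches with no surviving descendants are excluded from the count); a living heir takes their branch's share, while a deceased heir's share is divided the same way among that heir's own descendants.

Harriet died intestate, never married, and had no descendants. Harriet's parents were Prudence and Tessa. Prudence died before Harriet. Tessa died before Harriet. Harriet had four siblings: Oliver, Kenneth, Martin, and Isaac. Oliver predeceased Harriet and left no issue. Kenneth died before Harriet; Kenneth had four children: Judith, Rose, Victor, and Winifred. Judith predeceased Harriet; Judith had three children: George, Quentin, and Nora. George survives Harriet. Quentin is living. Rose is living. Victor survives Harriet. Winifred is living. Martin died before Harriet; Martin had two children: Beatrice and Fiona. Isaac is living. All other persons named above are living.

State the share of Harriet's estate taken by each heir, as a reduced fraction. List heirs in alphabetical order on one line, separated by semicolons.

Neither parent survives and there are no descendants, so the estate passes to Harriet's siblings and their issue per stirpes.
Oliver left no surviving issue, so that branch lapses and is disregarded.
The estate is divided into 3 equal shares of 1/3 among Kenneth, Martin, Isaac.
Kenneth predeceased; the 1/3 allotted to Kenneth's branch passes to Kenneth's issue by representation.
The 1/3 is divided into 4 equal shares of 1/12 among Judith, Rose, Victor, Winifred.
Judith predeceased; the 1/12 allotted to Judith's branch passes to Judith's issue by representation.
The 1/12 is divided into 3 equal shares of 1/36 among George, Quentin, Nora.
George is living and takes 1/36.
Quentin is living and takes 1/36.
Nora is living and takes 1/36.
Rose is living and takes 1/12.
Victor is living and takes 1/12.
Winifred is living and takes 1/12.
Martin predeceased; the 1/3 allotted to Martin's branch passes to Martin's issue by representation.
The 1/3 is divided into 2 equal shares of 1/6 among Beatrice, Fiona.
Beatrice is living and takes 1/6.
Fiona is living and takes 1/6.
Isaac is living and takes 1/3.

Beatrice 1/6; Fiona 1/6; George 1/36; Isaac 1/3; Nora 1/36; Quentin 1/36; Rose 1/12; Victor 1/12; Winifred 1/12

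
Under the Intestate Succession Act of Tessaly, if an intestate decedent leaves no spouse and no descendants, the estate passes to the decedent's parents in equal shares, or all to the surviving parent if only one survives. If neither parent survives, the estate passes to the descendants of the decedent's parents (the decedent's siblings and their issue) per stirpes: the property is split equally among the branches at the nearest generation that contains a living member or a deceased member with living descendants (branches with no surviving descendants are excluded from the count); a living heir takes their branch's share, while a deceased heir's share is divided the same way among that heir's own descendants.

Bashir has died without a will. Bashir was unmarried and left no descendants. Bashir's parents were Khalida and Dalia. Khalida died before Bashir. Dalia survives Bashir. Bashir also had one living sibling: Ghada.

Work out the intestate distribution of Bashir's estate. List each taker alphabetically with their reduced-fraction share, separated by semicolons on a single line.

Dalia 1

Only one parent, Dalia, survives, so Dalia takes the entire estate. The siblings take nothing because a surviving parent has priority.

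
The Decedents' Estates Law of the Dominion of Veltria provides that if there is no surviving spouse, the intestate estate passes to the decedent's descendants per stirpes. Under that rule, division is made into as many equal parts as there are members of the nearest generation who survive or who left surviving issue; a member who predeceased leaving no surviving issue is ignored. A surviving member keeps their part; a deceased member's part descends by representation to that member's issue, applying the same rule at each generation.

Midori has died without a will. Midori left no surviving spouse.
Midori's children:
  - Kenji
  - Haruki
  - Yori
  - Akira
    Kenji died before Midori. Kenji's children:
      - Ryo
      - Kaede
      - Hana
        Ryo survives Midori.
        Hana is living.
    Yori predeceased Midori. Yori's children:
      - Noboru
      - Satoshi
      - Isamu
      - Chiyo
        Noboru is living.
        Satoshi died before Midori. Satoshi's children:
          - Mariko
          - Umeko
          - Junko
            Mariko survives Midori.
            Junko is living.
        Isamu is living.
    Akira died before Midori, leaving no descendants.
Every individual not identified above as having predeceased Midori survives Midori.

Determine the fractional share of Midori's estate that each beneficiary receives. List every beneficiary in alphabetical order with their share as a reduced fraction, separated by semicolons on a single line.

Chiyo 1/12; Hana 1/9; Haruki 1/3; Isamu 1/12; Junko 1/36; Kaede 1/9; Mariko 1/36; Noboru 1/12; Ryo 1/9; Umeko 1/36

There is no surviving spouse, so the entire estate passes to Midori's descendants per stirpes.
Akira left no surviving issue, so that branch lapses and is disregarded.
The estate is divided into 3 equal shares of 1/3 among Kenji, Haruki, Yori.
Kenji predeceased; the 1/3 allotted to Kenji's branch passes to Kenji's issue by representation.
The 1/3 is divided into 3 equal shares of 1/9 among Ryo, Kaede, Hana.
Ryo is living and takes 1/9.
Kaede is living and takes 1/9.
Hana is living and takes 1/9.
Haruki is living and takes 1/3.
Yori predeceased; the 1/3 allotted to Yori's branch passes to Yori's issue by representation.
The 1/3 is divided into 4 equal shares of 1/12 among Noboru, Satoshi, Isamu, Chiyo.
Noboru is living and takes 1/12.
Satoshi predeceased; the 1/12 allotted to Satoshi's branch passes to Satoshi's issue by representation.
The 1/12 is divided into 3 equal shares of 1/36 among Mariko, Umeko, Junko.
Mariko is living and takes 1/36.
Umeko is living and takes 1/36.
Junko is living and takes 1/36.
Isamu is living and takes 1/12.
Chiyo is living and takes 1/12.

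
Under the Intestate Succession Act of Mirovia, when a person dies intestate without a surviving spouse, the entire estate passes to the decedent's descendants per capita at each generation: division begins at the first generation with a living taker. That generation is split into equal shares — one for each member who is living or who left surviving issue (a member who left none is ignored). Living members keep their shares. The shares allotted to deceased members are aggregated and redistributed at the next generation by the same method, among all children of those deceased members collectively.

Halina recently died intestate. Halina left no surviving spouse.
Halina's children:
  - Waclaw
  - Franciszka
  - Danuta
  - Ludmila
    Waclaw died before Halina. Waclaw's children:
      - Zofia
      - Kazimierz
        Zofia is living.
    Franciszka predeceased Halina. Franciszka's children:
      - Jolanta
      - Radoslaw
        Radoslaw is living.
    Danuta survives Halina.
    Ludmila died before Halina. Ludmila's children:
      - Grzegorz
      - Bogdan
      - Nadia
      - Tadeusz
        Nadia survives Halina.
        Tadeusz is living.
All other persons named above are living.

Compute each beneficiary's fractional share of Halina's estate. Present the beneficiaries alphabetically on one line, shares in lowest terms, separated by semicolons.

Bogdan 3/32; Danuta 1/4; Grzegorz 3/32; Jolanta 3/32; Kazimierz 3/32; Nadia 3/32; Radoslaw 3/32; Tadeusz 3/32; Zofia 3/32

There is no surviving spouse, so the entire estate passes to Halina's descendants per capita at each generation.
At generation 1 (Waclaw, Franciszka, Danuta, Ludmila) there are 4 shares of (1)/4 = 1/4 each.
Living: Danuta — each takes 1/4.
Deceased: Waclaw, Franciszka, and Ludmila. Their combined 3/4 is pooled and carried to generation 2.
At generation 2 (Zofia, Kazimierz, Jolanta, Radoslaw, Grzegorz, Bogdan, Nadia, Tadeusz) there are 8 shares of (3/4)/8 = 3/32 each.
Living: Zofia, Kazimierz, Jolanta, Radoslaw, Grzegorz, Bogdan, Nadia, and Tadeusz — each takes 3/32.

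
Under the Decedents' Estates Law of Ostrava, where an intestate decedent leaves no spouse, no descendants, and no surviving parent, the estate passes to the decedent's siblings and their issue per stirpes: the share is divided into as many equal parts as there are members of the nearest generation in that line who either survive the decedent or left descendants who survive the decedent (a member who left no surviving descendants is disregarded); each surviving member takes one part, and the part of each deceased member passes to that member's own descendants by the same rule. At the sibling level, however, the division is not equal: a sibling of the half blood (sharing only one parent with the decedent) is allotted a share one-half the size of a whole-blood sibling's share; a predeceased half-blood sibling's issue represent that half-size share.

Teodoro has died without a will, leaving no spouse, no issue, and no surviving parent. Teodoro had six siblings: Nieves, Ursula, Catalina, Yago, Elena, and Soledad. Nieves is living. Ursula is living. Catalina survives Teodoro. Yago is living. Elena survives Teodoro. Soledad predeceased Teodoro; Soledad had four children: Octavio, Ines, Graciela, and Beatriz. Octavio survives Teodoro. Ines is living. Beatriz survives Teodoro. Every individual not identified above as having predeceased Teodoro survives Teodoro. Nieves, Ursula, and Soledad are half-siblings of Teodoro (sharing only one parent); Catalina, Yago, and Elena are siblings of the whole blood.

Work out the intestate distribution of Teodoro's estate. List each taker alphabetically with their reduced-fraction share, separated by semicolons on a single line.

No spouse, descendants, or parent survives, so the estate passes to Teodoro's siblings per stirpes.
Half-blood siblings count for one-half the weight of whole-blood siblings at the initial division.
Dividing 1 in proportion to weights (total weight 9/2): Nieves (weight 1/2) → 1/9; Ursula (weight 1/2) → 1/9; Catalina (weight 1) → 2/9; Yago (weight 1) → 2/9; Elena (weight 1) → 2/9; Soledad (weight 1/2) → 1/9.
Nieves is living and takes 1/9.
Ursula is living and takes 1/9.
Catalina is living and takes 2/9.
Yago is living and takes 2/9.
Elena is living and takes 2/9.
Soledad predeceased; the 1/9 allotted to Soledad's branch passes to Soledad's issue by representation.
The 1/9 is divided into 4 equal shares of 1/36 among Octavio, Ines, Graciela, Beatriz.
Octavio is living and takes 1/36.
Ines is living and takes 1/36.
Graciela is living and takes 1/36.
Beatriz is living and takes 1/36.

Beatriz 1/36; Catalina 2/9; Elena 2/9; Graciela 1/36; Ines 1/36; Nieves 1/9; Octavio 1/36; Ursula 1/9; Yago 2/9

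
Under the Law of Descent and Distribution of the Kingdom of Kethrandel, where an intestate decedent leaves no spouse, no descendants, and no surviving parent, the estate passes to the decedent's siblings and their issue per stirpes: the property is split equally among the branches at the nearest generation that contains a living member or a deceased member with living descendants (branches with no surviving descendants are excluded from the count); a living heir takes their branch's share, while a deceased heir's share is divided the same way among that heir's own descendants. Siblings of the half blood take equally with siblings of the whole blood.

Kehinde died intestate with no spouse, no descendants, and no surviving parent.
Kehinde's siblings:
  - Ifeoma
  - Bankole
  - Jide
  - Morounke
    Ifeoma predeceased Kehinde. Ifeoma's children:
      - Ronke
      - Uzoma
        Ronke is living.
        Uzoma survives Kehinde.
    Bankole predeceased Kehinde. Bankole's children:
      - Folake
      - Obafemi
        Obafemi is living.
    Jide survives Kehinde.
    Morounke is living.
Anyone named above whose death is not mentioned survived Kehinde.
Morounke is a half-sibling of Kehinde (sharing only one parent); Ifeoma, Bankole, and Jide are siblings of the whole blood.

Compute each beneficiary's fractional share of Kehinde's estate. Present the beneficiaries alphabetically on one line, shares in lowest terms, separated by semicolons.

No spouse, descendants, or parent survives, so the estate passes to Kehinde's siblings per stirpes.
Half-blood and whole-blood siblings take equally under the stated rule.
The estate is divided into 4 equal shares of 1/4 among Ifeoma, Bankole, Jide, Morounke.
Ifeoma predeceased; the 1/4 allotted to Ifeoma's branch passes to Ifeoma's issue by representation.
The 1/4 is divided into 2 equal shares of 1/8 among Ronke, Uzoma.
Ronke is living and takes 1/8.
Uzoma is living and takes 1/8.
Bankole predeceased; the 1/4 allotted to Bankole's branch passes to Bankole's issue by representation.
The 1/4 is divided into 2 equal shares of 1/8 among Folake, Obafemi.
Folake is living and takes 1/8.
Obafemi is living and takes 1/8.
Jide is living and takes 1/4.
Morounke is living and takes 1/4.

Folake 1/8; Jide 1/4; Morounke 1/4; Obafemi 1/8; Ronke 1/8; Uzoma 1/8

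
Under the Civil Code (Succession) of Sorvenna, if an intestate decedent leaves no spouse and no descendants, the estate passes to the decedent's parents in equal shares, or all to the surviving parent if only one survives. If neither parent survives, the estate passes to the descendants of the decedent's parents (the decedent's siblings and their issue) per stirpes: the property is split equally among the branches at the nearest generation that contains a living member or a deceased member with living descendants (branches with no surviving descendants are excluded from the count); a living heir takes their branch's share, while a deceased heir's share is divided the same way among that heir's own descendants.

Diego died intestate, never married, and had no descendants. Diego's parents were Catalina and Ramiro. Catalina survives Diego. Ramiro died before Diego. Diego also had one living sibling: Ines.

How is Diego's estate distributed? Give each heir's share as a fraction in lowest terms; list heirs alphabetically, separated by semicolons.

Catalina 1

Only one parent, Catalina, survives, so Catalina takes the entire estate. The siblings take nothing because a surviving parent has priority.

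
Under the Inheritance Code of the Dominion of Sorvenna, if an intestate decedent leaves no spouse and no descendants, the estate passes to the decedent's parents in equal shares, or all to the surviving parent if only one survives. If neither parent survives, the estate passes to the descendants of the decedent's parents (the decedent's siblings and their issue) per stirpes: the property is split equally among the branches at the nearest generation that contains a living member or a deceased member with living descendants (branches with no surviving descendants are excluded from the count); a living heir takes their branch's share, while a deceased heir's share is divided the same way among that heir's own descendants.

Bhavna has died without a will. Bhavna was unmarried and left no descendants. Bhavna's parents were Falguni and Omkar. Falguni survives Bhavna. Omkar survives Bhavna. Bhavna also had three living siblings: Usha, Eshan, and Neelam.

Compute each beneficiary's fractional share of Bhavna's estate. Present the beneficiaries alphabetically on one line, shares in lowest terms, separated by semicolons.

Both parents survive, so Falguni and Omkar each take 1/2. The siblings take nothing because a surviving parent has priority.

Falguni 1/2; Omkar 1/2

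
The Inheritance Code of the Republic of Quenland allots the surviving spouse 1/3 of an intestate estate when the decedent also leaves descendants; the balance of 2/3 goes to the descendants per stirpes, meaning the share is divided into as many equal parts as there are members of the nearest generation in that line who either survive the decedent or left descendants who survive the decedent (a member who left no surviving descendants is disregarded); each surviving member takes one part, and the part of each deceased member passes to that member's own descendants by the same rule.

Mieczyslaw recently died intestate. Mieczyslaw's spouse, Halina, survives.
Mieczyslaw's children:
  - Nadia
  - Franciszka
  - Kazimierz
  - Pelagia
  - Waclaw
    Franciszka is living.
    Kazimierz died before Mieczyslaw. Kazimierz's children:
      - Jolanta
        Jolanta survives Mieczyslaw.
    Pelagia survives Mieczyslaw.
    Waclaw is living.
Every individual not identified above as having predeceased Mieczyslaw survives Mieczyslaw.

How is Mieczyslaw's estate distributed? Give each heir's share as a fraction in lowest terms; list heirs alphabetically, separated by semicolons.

Halina, as surviving spouse, takes 1/3.
The remaining 2/3 passes to Mieczyslaw's descendants per stirpes.
The 2/3 is divided into 5 equal shares of 2/15 among Nadia, Franciszka, Kazimierz, Pelagia, Waclaw.
Nadia is living and takes 2/15.
Franciszka is living and takes 2/15.
Kazimierz predeceased; the 2/15 allotted to Kazimierz's branch passes to Kazimierz's issue by representation.
Jolanta is the sole taker at this level and receives the full 2/15.
Pelagia is living and takes 2/15.
Waclaw is living and takes 2/15.

Franciszka 2/15; Halina 1/3; Jolanta 2/15; Nadia 2/15; Pelagia 2/15; Waclaw 2/15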